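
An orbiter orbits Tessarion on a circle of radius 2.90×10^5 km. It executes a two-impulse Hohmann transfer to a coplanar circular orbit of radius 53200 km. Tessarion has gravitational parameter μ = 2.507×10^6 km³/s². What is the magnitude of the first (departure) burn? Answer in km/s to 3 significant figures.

Semi-major axis of the transfer orbit: a_t = (2.900×10^5 + 53200)/2 = 1.716×10^5 km.
Circular speed at r = 2.900×10^5 km: v_c = √(μ/r) = 2.940 km/s.
Vis-viva on the transfer ellipse at r = 2.900×10^5 km gives v_t = √[μ(2/r − 1/a_t)] = 1.637 km/s.
Δv₁ = |v_t − v_c| = |1.637 − 2.940| = 1.303 km/s.

Δv₁ = 1.30 km/s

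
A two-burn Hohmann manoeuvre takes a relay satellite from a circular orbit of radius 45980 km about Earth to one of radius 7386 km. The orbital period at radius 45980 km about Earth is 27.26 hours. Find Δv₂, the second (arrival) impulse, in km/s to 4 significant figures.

From Kepler's third law T² = 4π²r³/μ at r = 45980 km, T = 27.26 hours = 27.26 × 3600 s = 98136 s: μ = 4π²r³/T² = 3.98483×10^5 km³/s².
Semi-major axis of the transfer orbit: a_t = (45980 + 7386)/2 = 26683 km.
Circular speed at r = 7386 km: v_c = √(μ/r) = 7.345 km/s.
Vis-viva on the transfer ellipse at r = 7386 km gives v_t = √[μ(2/r − 1/a_t)] = 9.642 km/s.
Δv₂ = |v_t − v_c| = |9.642 − 7.345| = 2.297 km/s.

Δv₂ = 2.297 km/s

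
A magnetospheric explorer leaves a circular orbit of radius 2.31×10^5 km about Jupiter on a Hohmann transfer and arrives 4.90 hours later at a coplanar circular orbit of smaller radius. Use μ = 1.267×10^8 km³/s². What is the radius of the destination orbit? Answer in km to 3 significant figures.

Transfer time t = 4.90 hours = 17640 s, and t = π√(a_t³/μ).
So a_t = (μ t²/π²)^(1/3) = (1.267×10^8 × (17640)² / π²)^(1/3) = 1.5867×10^5 km.
Since a_t = (r₁ + r₂)/2, r₂ = 2a_t − r₁ = 2×1.5867×10^5 − 2.310×10^5 = 86340 km.

r₂ = 86300 km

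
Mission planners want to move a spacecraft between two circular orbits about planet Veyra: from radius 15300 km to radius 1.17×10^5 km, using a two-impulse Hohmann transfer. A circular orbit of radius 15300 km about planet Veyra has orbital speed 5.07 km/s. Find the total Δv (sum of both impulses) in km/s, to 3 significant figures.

Δv = 2.62 km/s

From the circular-orbit relation v² = μ/r at r = 15300 km: μ = v²r = (5.07)² × 15300 = 3.93285×10^5 km³/s².
The Hohmann ellipse has a_t = (r₁ + r₂)/2 = 66150 km.
Circular speed at r₁: v₁ = √(μ/r₁) = √(3.93285×10^5/15300) = 5.0700 km/s.
Transfer-orbit speed at r₁ (v² = μ(2/r − 1/a)): v_p = √[μ(2/r₁ − 1/a_t)] = 6.7427 km/s.
First burn Δv₁ = |v_p − v₁| = 1.6727 km/s.
At r₂, v₂ = √(μ/r₂) = 1.83341 km/s.
Transfer-orbit speed at r₂: v_a = √[μ(2/r₂ − 1/a_t)] = 0.881742 km/s.
Second burn Δv₂ = |v₂ − v_a| = 0.95167 km/s.
Total Δv = Δv₁ + Δv₂ = 2.624 km/s.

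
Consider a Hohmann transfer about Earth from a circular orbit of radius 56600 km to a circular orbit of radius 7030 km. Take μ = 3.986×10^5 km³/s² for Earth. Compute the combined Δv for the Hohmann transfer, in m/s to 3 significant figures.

Semi-major axis of the transfer orbit: a_t = (56600 + 7030)/2 = 31815 km.
At r₁ the circular-orbit speed is v₁ = √(μ/r₁) = 2.6538 km/s.
On the transfer ellipse at r₁, v² = μ(2/r − 1/a) gives v_a = √[μ(2/r₁ − 1/a_t)] = 1.2474 km/s.
First burn Δv₁ = |v_a − v₁| = 1.406 km/s.
Circular speed at r₂: v₂ = √(μ/r₂) = 7.52993 km/s.
Transfer-orbit speed at r₂: v_p = √[μ(2/r₂ − 1/a_t)] = 10.0435 km/s.
Second burn Δv₂ = |v₂ − v_p| = 2.514 km/s.
Total Δv = Δv₁ + Δv₂ = 3.920 km/s.

Δv = 3920 m/s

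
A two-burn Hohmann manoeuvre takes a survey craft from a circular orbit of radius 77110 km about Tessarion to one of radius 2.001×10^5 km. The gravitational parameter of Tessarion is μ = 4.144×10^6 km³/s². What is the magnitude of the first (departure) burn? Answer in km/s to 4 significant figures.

Transfer-ellipse semi-major axis a_t = (r₁ + r₂)/2 = (77110 + 2.001×10^5)/2 = 1.38605×10^5 km.
Circular speed at r = 77110 km: v_c = √(μ/r) = 7.331 km/s.
Transfer-orbit speed at the same r (vis-viva, a = a_t): v_t = √[μ(2/r − 1/a_t)] = 8.808 km/s.
Δv₁ = |v_t − v_c| = |8.808 − 7.331| = 1.477 km/s.

Δv₁ = 1.477 km/s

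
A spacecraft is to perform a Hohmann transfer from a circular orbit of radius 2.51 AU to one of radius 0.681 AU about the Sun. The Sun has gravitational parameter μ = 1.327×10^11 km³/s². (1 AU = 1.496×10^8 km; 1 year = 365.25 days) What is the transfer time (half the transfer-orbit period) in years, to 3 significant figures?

In km: r₁ = 2.51 × 1.496×10^8 = 3.75496×10^8 km; r₂ = 0.681 × 1.496×10^8 = 1.018776×10^8 km.
The Hohmann ellipse has a_t = (r₁ + r₂)/2 = 2.386868×10^8 km.
By Kepler's third law the transfer-orbit period is T = 2π√(a_t³/μ), so t = T/2 = 3.180×10^7 s.
Converting: 3.180×10^7 s ÷ 3.15576×10^7 s/year (365.25 × 86400) = 1.01 years.

t = 1.01 years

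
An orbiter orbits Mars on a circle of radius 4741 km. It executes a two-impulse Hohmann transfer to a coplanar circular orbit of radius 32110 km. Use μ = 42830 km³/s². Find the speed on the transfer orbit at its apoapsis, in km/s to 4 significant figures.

v = 0.5858 km/s

The Hohmann ellipse has a_t = (r₁ + r₂)/2 = 18425.5 km.
The apoapsis of the transfer ellipse is at r = 32110 km.
Vis-viva: v = √[μ(2/r − 1/a_t)] = √[42830 × (2/32110 − 1/18425.5)] = 0.5858 km/s.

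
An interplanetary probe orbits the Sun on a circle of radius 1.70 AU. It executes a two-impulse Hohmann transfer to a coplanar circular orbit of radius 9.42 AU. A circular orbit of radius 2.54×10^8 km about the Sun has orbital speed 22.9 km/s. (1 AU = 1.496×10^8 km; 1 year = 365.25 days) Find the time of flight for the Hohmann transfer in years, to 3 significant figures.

t = 6.54 years

From the circular-orbit relation v² = μ/r at r = 2.54×10^8 km: μ = v²r = (22.9)² × 2.54×10^8 = 1.33200×10^11 km³/s².
In km: r₁ = 1.70 × 1.496×10^8 = 2.5432×10^8 km; r₂ = 9.42 × 1.496×10^8 = 1.409232×10^9 km.
The Hohmann ellipse has a_t = (r₁ + r₂)/2 = 8.31776×10^8 km.
By Kepler's third law the transfer-orbit period is T = 2π√(a_t³/μ), so t = T/2 = 2.065×10^8 s.
Converting: 2.065×10^8 s ÷ 3.15576×10^7 s/year (365.25 × 86400) = 6.54 years.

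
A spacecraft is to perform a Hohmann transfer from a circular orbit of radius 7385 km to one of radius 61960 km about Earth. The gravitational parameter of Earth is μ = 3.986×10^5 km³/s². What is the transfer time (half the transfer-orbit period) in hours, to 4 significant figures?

t = 8.924 hours

The Hohmann ellipse has a_t = (r₁ + r₂)/2 = 34672.5 km.
Half the transfer-orbit period gives t = π√(a_t³/μ) = 32126 s.
Converting: 32126 s ÷ 3600 s/hour = 8.924 hours.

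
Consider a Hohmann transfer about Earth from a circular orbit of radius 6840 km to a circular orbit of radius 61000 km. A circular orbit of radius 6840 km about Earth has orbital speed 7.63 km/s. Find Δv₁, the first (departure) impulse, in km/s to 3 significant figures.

Δv₁ = 2.60 km/s

From the circular-orbit relation v² = μ/r at r = 6840 km: μ = v²r = (7.63)² × 6840 = 3.98204×10^5 km³/s².
Transfer-ellipse semi-major axis a_t = (r₁ + r₂)/2 = (6840 + 61000)/2 = 33920 km.
Circular speed at r = 6840 km: v_c = √(μ/r) = 7.6300 km/s.
Transfer-orbit speed at the same r (vis-viva, a = a_t): v_t = √[μ(2/r − 1/a_t)] = 10.232 km/s.
Δv₁ = |v_t − v_c| = |10.232 − 7.6300| = 2.602 km/s.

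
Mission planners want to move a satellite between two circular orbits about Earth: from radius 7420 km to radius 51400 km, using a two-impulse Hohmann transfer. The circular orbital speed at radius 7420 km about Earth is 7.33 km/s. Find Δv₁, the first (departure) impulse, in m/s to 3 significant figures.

From the circular-orbit relation v² = μ/r at r = 7420 km: μ = v²r = (7.33)² × 7420 = 3.98668×10^5 km³/s².
The Hohmann ellipse has a_t = (r₁ + r₂)/2 = 29410 km.
Circular speed at r = 7420 km: v_c = √(μ/r) = 7.330 km/s.
Transfer-orbit speed at the same r (vis-viva, a = a_t): v_t = √[μ(2/r − 1/a_t)] = 9.690 km/s.
Δv₁ = |v_t − v_c| = |9.690 − 7.330| = 2.360 km/s.

Δv₁ = 2360 m/s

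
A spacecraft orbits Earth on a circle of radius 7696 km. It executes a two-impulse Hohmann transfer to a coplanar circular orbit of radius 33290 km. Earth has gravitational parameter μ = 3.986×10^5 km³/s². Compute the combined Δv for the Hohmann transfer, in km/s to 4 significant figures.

Δv = 3.316 km/s

The Hohmann ellipse has a_t = (r₁ + r₂)/2 = 20493 km.
At r₁ the circular-orbit speed is v₁ = √(μ/r₁) = 7.197 km/s.
On the transfer ellipse at r₁, v² = μ(2/r − 1/a) gives v_p = √[μ(2/r₁ − 1/a_t)] = 9.173 km/s.
First burn Δv₁ = |v_p − v₁| = 1.976 km/s.
At r₂, v₂ = √(μ/r₂) = 3.4603 km/s.
Transfer-orbit speed at r₂: v_a = √[μ(2/r₂ − 1/a_t)] = 2.1205 km/s.
Second burn Δv₂ = |v₂ − v_a| = 1.340 km/s.
Δv = Δv₁ + Δv₂ = 1.976 + 1.340 = 3.316 km/s.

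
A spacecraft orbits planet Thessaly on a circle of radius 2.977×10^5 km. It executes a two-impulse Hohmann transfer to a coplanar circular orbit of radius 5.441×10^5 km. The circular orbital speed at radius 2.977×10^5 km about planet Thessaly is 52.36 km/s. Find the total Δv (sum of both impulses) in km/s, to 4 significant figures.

Δv = 13.33 km/s

From the circular-orbit relation v² = μ/r at r = 2.977×10^5 km: μ = v²r = (52.36)² × 2.977×10^5 = 8.16165×10^8 km³/s².
Transfer-ellipse semi-major axis a_t = (r₁ + r₂)/2 = (2.977×10^5 + 5.441×10^5)/2 = 4.209×10^5 km.
At r₁ the circular-orbit speed is v₁ = √(μ/r₁) = 52.360 km/s.
Transfer-orbit speed at r₁ (vis-viva equation): v_p = √[μ(2/r₁ − 1/a_t)] = 59.532 km/s.
First burn Δv₁ = |v_p − v₁| = 7.172 km/s.
Circular speed at r₂: v₂ = √(μ/r₂) = 38.730 km/s.
Transfer-orbit speed at r₂: v_a = √[μ(2/r₂ − 1/a_t)] = 32.572 km/s.
Second burn Δv₂ = |v₂ − v_a| = 6.158 km/s.
Δv = Δv₁ + Δv₂ = 7.172 + 6.158 = 13.33 km/s.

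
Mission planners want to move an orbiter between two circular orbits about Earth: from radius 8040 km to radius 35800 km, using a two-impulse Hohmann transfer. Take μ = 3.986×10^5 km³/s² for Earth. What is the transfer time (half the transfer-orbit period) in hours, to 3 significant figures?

t = 4.49 hours

Transfer-ellipse semi-major axis a_t = (r₁ + r₂)/2 = (8040 + 35800)/2 = 21920 km.
Transfer time t = π√(a_t³/μ) = π√((21920)³ / 3.986×10^5) = 16150 s.
Converting: 16150 s ÷ 3600 s/hour = 4.49 hours.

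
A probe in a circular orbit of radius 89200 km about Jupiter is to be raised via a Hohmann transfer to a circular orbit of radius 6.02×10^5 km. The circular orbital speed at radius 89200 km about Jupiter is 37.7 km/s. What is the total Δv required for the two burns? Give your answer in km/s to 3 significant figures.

Δv = 19.2 km/s

From the circular-orbit relation v² = μ/r at r = 89200 km: μ = v²r = (37.7)² × 89200 = 1.26779×10^8 km³/s².
The Hohmann ellipse has a_t = (r₁ + r₂)/2 = 3.456×10^5 km.
At r₁ the circular-orbit speed is v₁ = √(μ/r₁) = 37.70 km/s.
Transfer-orbit speed at r₁ (vis-viva equation): v_p = √[μ(2/r₁ − 1/a_t)] = 49.76 km/s.
First burn Δv₁ = |v_p − v₁| = 12.06 km/s.
At r₂, v₂ = √(μ/r₂) = 14.512 km/s.
Transfer-orbit speed at r₂: v_a = √[μ(2/r₂ − 1/a_t)] = 7.3726 km/s.
Second burn Δv₂ = |v₂ − v_a| = 7.139 km/s.
Total Δv = Δv₁ + Δv₂ = 19.20 km/s.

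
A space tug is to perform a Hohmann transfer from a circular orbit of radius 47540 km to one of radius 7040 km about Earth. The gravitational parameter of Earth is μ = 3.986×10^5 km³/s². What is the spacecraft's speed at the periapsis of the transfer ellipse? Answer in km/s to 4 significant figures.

The Hohmann ellipse has a_t = (r₁ + r₂)/2 = 27290 km.
At periapsis, r = 7040 km.
From the vis-viva equation, v = √[μ(2/r − 1/a_t)] = 9.931 km/s.

v = 9.931 km/s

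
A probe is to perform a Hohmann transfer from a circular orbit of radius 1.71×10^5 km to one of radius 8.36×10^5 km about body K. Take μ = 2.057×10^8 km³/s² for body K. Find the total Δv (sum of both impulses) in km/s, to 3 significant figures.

Δv = 16.6 km/s

Transfer-ellipse semi-major axis a_t = (r₁ + r₂)/2 = (1.710×10^5 + 8.360×10^5)/2 = 5.035×10^5 km.
Circular speed at r₁: v₁ = √(μ/r₁) = √(2.057×10^8/1.710×10^5) = 34.683 km/s.
Transfer-orbit speed at r₁ (v² = μ(2/r − 1/a)): v_p = √[μ(2/r₁ − 1/a_t)] = 44.691 km/s.
First burn Δv₁ = |v_p − v₁| = 10.008 km/s.
At r₂, v₂ = √(μ/r₂) = 15.6861 km/s.
Transfer-orbit speed at r₂: v_a = √[μ(2/r₂ − 1/a_t)] = 9.14139 km/s.
Second burn Δv₂ = |v₂ − v_a| = 6.5447 km/s.
Δv = Δv₁ + Δv₂ = 10.008 + 6.5447 = 16.55 km/s.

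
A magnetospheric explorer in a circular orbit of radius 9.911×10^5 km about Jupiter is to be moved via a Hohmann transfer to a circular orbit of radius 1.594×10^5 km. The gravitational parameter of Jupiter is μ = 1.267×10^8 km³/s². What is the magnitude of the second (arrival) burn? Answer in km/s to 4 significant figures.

Δv₂ = 8.813 km/s

Transfer-ellipse semi-major axis a_t = (r₁ + r₂)/2 = (9.911×10^5 + 1.594×10^5)/2 = 5.7525×10^5 km.
Circular speed at r = 1.594×10^5 km: v_c = √(μ/r) = 28.193 km/s.
Transfer-orbit speed at the same r (vis-viva, a = a_t): v_t = √[μ(2/r − 1/a_t)] = 37.006 km/s.
Δv₂ = |v_t − v_c| = |37.006 − 28.193| = 8.813 km/s.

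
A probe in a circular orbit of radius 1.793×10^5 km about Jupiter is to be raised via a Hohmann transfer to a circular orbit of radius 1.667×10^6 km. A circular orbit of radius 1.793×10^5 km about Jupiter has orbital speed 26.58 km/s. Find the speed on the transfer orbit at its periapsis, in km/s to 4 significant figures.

v = 35.72 km/s

From the circular-orbit relation v² = μ/r at r = 1.793×10^5 km: μ = v²r = (26.58)² × 1.793×10^5 = 1.26675×10^8 km³/s².
Semi-major axis of the transfer orbit: a_t = (1.793×10^5 + 1.667×10^6)/2 = 9.2315×10^5 km.
At periapsis, r = 1.793×10^5 km.
From the vis-viva equation, v = √[μ(2/r − 1/a_t)] = 35.72 km/s.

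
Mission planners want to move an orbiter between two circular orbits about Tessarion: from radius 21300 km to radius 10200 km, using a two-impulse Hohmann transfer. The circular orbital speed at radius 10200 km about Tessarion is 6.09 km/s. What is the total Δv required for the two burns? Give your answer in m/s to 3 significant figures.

Δv = 1820 m/s

From the circular-orbit relation v² = μ/r at r = 10200 km: μ = v²r = (6.09)² × 10200 = 3.78299×10^5 km³/s².
Transfer-ellipse semi-major axis a_t = (r₁ + r₂)/2 = (21300 + 10200)/2 = 15750 km.
Circular speed at r₁: v₁ = √(μ/r₁) = √(3.78299×10^5/21300) = 4.214321 km/s.
On the transfer ellipse at r₁, v² = μ(2/r − 1/a) gives v_a = √[μ(2/r₁ − 1/a_t)] = 3.391465 km/s.
First burn Δv₁ = |v_a − v₁| = 0.8229 km/s.
At r₂, v₂ = √(μ/r₂) = 6.0900 km/s.
Transfer-orbit speed at r₂: v_p = √[μ(2/r₂ − 1/a_t)] = 7.0822 km/s.
Second burn Δv₂ = |v₂ − v_p| = 0.9922 km/s.
Total Δv = Δv₁ + Δv₂ = 1.815 km/s.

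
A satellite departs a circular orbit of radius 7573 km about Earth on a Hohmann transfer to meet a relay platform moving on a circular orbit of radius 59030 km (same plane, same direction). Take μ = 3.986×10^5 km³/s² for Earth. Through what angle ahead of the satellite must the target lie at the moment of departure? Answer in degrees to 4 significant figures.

φ = 103.7°

Semi-major axis of the transfer orbit: a_t = (7573 + 59030)/2 = 33301.5 km.
Transfer time t = π√(a_t³/μ) = 30240 s.
The target's mean motion on its circular orbit is ω₂ = √(μ/r₂³) = 4.402×10^-5 rad/s.
Angle swept by the target during transfer: ω₂·t = 1.3312 rad = 76.27°.
Arrival is 180° from departure on the ellipse, so φ = 180° − 76.27° = 103.7°.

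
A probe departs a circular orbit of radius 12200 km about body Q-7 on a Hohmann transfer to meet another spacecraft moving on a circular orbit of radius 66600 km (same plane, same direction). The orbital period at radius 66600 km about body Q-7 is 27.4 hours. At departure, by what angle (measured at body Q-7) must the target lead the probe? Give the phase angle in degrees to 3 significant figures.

From Kepler's third law T² = 4π²r³/μ at r = 66600 km, T = 27.4 hours = 27.4 × 3600 s = 98640 s: μ = 4π²r³/T² = 1.19861×10^6 km³/s².
The Hohmann ellipse has a_t = (r₁ + r₂)/2 = 39400 km.
The half-period of the transfer ellipse is t = π√(a_t³/μ) = 22442 s.
Target angular speed ω₂ = √(μ/r₂³) = 6.3698×10^-5 rad/s.
Angle swept by the target during transfer: ω₂·t = 1.4295 rad = 81.90°.
Arrival is 180° from departure on the ellipse, so φ = 180° − 81.90° = 98.1°.

φ = 98.1°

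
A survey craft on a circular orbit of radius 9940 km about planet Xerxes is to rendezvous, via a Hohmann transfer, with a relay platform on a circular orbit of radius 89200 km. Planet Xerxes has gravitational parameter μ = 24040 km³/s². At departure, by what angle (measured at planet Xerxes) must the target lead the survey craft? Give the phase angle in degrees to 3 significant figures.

φ = 105°

The Hohmann ellipse has a_t = (r₁ + r₂)/2 = 49570 km.
Transfer time t = π√(a_t³/μ) = 2.2362×10^5 s.
Target angular speed ω₂ = √(μ/r₂³) = 5.8200×10^-6 rad/s.
Angle swept by the target during transfer: ω₂·t = 1.3015 rad = 74.57°.
Arrival is 180° from departure on the ellipse, so φ = 180° − 74.57° = 105°.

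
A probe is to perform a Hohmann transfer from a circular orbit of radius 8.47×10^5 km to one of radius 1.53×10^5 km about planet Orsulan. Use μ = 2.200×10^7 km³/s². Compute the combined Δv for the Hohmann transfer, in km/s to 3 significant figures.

Δv = 5.89 km/s

The Hohmann ellipse has a_t = (r₁ + r₂)/2 = 5.000×10^5 km.
At r₁ the circular-orbit speed is v₁ = √(μ/r₁) = 5.096 km/s.
Transfer-orbit speed at r₁ (vis-viva): v_a = √[μ(2/r₁ − 1/a_t)] = 2.819 km/s.
First burn Δv₁ = |v_a − v₁| = 2.277 km/s.
At r₂, v₂ = √(μ/r₂) = 11.991 km/s.
Transfer-orbit speed at r₂: v_p = √[μ(2/r₂ − 1/a_t)] = 15.607 km/s.
Second burn Δv₂ = |v₂ − v_p| = 3.616 km/s.
Δv = Δv₁ + Δv₂ = 2.277 + 3.616 = 5.893 km/s.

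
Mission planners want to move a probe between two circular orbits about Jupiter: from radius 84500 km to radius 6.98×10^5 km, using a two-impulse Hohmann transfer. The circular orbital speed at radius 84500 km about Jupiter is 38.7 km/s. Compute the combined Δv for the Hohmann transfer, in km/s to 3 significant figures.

From the circular-orbit relation v² = μ/r at r = 84500 km: μ = v²r = (38.7)² × 84500 = 1.26555×10^8 km³/s².
Semi-major axis of the transfer orbit: a_t = (84500 + 6.980×10^5)/2 = 3.9125×10^5 km.
At r₁ the circular-orbit speed is v₁ = √(μ/r₁) = 38.70 km/s.
On the transfer ellipse at r₁, vis-viva gives v_p = √[μ(2/r₁ − 1/a_t)] = 51.69 km/s.
First burn Δv₁ = |v_p − v₁| = 12.99 km/s.
Circular speed at r₂: v₂ = √(μ/r₂) = 13.465 km/s.
Transfer-orbit speed at r₂: v_a = √[μ(2/r₂ − 1/a_t)] = 6.2577 km/s.
Second burn Δv₂ = |v₂ − v_a| = 7.207 km/s.
Total Δv = Δv₁ + Δv₂ = 20.20 km/s.

Δv = 20.2 km/s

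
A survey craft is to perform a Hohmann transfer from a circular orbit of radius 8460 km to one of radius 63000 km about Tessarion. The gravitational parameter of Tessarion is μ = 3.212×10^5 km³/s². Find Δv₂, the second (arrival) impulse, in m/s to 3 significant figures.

Δv₂ = 1160 m/s

Transfer-ellipse semi-major axis a_t = (r₁ + r₂)/2 = (8460 + 63000)/2 = 35730 km.
On the circular orbit at r = 63000 km, v_c = √(μ/r) = 2.258 km/s.
Transfer-orbit speed at the same r (vis-viva, a = a_t): v_t = √[μ(2/r − 1/a_t)] = 1.099 km/s.
Δv₂ = |v_t − v_c| = |1.099 − 2.258| = 1.159 km/s.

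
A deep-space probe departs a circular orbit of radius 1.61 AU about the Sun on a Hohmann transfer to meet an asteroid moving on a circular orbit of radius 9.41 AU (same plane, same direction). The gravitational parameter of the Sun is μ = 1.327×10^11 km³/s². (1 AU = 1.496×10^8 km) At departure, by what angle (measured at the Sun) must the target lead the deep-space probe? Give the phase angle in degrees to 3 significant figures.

φ = 99.3°

In km: r₁ = 1.61 × 1.496×10^8 = 2.40856×10^8 km; r₂ = 9.41 × 1.496×10^8 = 1.407736×10^9 km.
The Hohmann ellipse has a_t = (r₁ + r₂)/2 = 8.24296×10^8 km.
Transfer time t = π√(a_t³/μ) = 2.04098×10^8 s.
The target's mean motion on its circular orbit is ω₂ = √(μ/r₂³) = 6.89690×10^-9 rad/s.
Angle swept by the target during transfer: ω₂·t = 1.40764 rad = 80.652°.
Arrival is 180° from departure on the ellipse, so φ = 180° − 80.652° = 99.3°.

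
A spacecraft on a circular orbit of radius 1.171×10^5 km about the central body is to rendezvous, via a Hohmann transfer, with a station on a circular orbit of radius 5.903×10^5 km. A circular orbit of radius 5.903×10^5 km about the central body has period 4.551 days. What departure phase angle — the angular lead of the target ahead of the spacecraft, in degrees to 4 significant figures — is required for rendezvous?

φ = 96.51°

From Kepler's third law T² = 4π²r³/μ at r = 5.903×10^5 km, T = 4.551 days = 4.551 × 86400 s = 3.932064×10^5 s: μ = 4π²r³/T² = 5.25215×10^7 km³/s².
The Hohmann ellipse has a_t = (r₁ + r₂)/2 = 3.537×10^5 km.
The half-period of the transfer ellipse is t = π√(a_t³/μ) = 91187 s.
Target angular speed ω₂ = √(μ/r₂³) = 1.5979×10^-5 rad/s.
Angle swept by the target during transfer: ω₂·t = 1.4571 rad = 83.49°.
Arrival is 180° from departure on the ellipse, so φ = 180° − 83.49° = 96.51°.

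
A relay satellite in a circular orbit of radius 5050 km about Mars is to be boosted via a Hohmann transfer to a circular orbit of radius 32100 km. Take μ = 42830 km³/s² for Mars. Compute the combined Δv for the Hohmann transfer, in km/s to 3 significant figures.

The Hohmann ellipse has a_t = (r₁ + r₂)/2 = 18575 km.
At r₁ the circular-orbit speed is v₁ = √(μ/r₁) = 2.91225 km/s.
Transfer-orbit speed at r₁ (vis-viva): v_p = √[μ(2/r₁ − 1/a_t)] = 3.82839 km/s.
First burn Δv₁ = |v_p − v₁| = 0.9161 km/s.
Circular speed at r₂: v₂ = √(μ/r₂) = 1.1551 km/s.
Transfer-orbit speed at r₂: v_a = √[μ(2/r₂ − 1/a_t)] = 0.60229 km/s.
Second burn Δv₂ = |v₂ − v_a| = 0.5528 km/s.
Δv = Δv₁ + Δv₂ = 0.9161 + 0.5528 = 1.469 km/s.

Δv = 1.47 km/s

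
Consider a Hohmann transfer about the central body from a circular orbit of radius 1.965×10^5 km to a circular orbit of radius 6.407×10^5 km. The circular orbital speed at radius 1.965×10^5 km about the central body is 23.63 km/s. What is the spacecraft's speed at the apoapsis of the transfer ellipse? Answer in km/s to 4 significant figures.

v = 8.966 km/s

From the circular-orbit relation v² = μ/r at r = 1.965×10^5 km: μ = v²r = (23.63)² × 1.965×10^5 = 1.09721×10^8 km³/s².
The Hohmann ellipse has a_t = (r₁ + r₂)/2 = 4.186×10^5 km.
At apoapsis, r = 6.407×10^5 km.
Applying v² = μ(2/r − 1/a_t): v = 8.966 km/s.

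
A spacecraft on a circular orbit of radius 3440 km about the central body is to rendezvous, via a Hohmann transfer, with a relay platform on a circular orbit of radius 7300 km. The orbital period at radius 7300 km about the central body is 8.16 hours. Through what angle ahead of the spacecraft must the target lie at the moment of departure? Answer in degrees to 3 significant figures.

From Kepler's third law T² = 4π²r³/μ at r = 7300 km, T = 8.16 hours = 8.16 × 3600 s = 29376 s: μ = 4π²r³/T² = 17796.8 km³/s².
The Hohmann ellipse has a_t = (r₁ + r₂)/2 = 5370 km.
The half-period of the transfer ellipse is t = π√(a_t³/μ) = 9267 s.
The target's mean motion on its circular orbit is ω₂ = √(μ/r₂³) = 2.139×10^-4 rad/s.
Angle swept by the target during transfer: ω₂·t = 1.982 rad = 113.6°.
Arrival is 180° from departure on the ellipse, so φ = 180° − 113.6° = 66.4°.

φ = 66.4°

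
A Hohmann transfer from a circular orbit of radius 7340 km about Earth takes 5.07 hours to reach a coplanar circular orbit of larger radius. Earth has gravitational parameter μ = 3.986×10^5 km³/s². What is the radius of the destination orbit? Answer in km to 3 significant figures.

r₂ = 40200 km

Transfer time t = 5.07 hours = 18252 s, and t = π√(a_t³/μ).
So a_t = (μ t²/π²)^(1/3) = (3.986×10^5 × (18252)² / π²)^(1/3) = 23784 km.
Since a_t = (r₁ + r₂)/2, r₂ = 2a_t − r₁ = 2×23784 − 7340 = 40228 km.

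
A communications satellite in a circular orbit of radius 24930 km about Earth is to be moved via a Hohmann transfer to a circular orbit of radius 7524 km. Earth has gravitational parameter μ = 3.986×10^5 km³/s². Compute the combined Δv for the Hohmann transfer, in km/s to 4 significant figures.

Transfer-ellipse semi-major axis a_t = (r₁ + r₂)/2 = (24930 + 7524)/2 = 16227 km.
At r₁ the circular-orbit speed is v₁ = √(μ/r₁) = 3.999 km/s.
On the transfer ellipse at r₁, v² = μ(2/r − 1/a) gives v_a = √[μ(2/r₁ − 1/a_t)] = 2.723 km/s.
First burn Δv₁ = |v_a − v₁| = 1.276 km/s.
Circular speed at r₂: v₂ = √(μ/r₂) = 7.279 km/s.
Transfer-orbit speed at r₂: v_p = √[μ(2/r₂ − 1/a_t)] = 9.022 km/s.
Second burn Δv₂ = |v₂ − v_p| = 1.743 km/s.
Δv = Δv₁ + Δv₂ = 1.276 + 1.743 = 3.019 km/s.

Δv = 3.019 km/s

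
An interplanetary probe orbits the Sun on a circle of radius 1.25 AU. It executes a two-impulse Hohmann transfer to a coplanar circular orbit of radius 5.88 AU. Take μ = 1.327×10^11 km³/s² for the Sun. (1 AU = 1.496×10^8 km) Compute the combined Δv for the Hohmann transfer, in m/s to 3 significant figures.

In km: r₁ = 1.25 × 1.496×10^8 = 1.870×10^8 km; r₂ = 5.88 × 1.496×10^8 = 8.79648×10^8 km.
Transfer-ellipse semi-major axis a_t = (r₁ + r₂)/2 = (1.870×10^8 + 8.79648×10^8)/2 = 5.33324×10^8 km.
Circular speed at r₁: v₁ = √(μ/r₁) = √(1.327×10^11/1.870×10^8) = 26.639 km/s.
On the transfer ellipse at r₁, v² = μ(2/r − 1/a) gives v_p = √[μ(2/r₁ − 1/a_t)] = 34.212 km/s.
First burn Δv₁ = |v_p − v₁| = 7.573 km/s.
Circular speed at r₂: v₂ = √(μ/r₂) = 12.282 km/s.
Transfer-orbit speed at r₂: v_a = √[μ(2/r₂ − 1/a_t)] = 7.2729 km/s.
Second burn Δv₂ = |v₂ − v_a| = 5.009 km/s.
Δv = Δv₁ + Δv₂ = 7.573 + 5.009 = 12.58 km/s.

Δv = 12600 m/s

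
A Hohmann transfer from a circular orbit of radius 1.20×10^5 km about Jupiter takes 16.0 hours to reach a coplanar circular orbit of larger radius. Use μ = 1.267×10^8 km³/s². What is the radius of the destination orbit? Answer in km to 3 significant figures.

Transfer time t = 16.0 hours = 57600 s, and t = π√(a_t³/μ).
So a_t = (μ t²/π²)^(1/3) = (1.267×10^8 × (57600)² / π²)^(1/3) = 3.4923×10^5 km.
Since a_t = (r₁ + r₂)/2, r₂ = 2a_t − r₁ = 2×3.4923×10^5 − 1.200×10^5 = 5.7846×10^5 km.

r₂ = 5.78×10^5 km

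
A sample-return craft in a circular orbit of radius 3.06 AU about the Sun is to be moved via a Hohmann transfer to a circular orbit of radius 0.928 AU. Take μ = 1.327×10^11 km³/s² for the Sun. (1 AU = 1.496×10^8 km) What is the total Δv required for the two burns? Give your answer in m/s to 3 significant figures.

Δv = 12800 m/s

In km: r₁ = 3.06 × 1.496×10^8 = 4.57776×10^8 km; r₂ = 0.928 × 1.496×10^8 = 1.388288×10^8 km.
The Hohmann ellipse has a_t = (r₁ + r₂)/2 = 2.983024×10^8 km.
Circular speed at r₁: v₁ = √(μ/r₁) = √(1.327×10^11/4.57776×10^8) = 17.026 km/s.
Transfer-orbit speed at r₁ (v² = μ(2/r − 1/a)): v_a = √[μ(2/r₁ − 1/a_t)] = 11.615 km/s.
First burn Δv₁ = |v_a − v₁| = 5.411 km/s.
At r₂, v₂ = √(μ/r₂) = 30.917 km/s.
Transfer-orbit speed at r₂: v_p = √[μ(2/r₂ − 1/a_t)] = 38.300 km/s.
Second burn Δv₂ = |v₂ − v_p| = 7.383 km/s.
Total Δv = Δv₁ + Δv₂ = 12.79 km/s.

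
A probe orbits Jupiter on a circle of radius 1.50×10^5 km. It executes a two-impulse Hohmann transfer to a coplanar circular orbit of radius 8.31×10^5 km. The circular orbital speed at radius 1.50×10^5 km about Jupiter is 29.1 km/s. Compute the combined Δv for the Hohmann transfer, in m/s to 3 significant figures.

Δv = 14300 m/s

From the circular-orbit relation v² = μ/r at r = 1.50×10^5 km: μ = v²r = (29.1)² × 1.50×10^5 = 1.27022×10^8 km³/s².
The Hohmann ellipse has a_t = (r₁ + r₂)/2 = 4.905×10^5 km.
Circular speed at r₁: v₁ = √(μ/r₁) = √(1.27022×10^8/1.500×10^5) = 29.100 km/s.
Transfer-orbit speed at r₁ (vis-viva): v_p = √[μ(2/r₁ − 1/a_t)] = 37.877 km/s.
First burn Δv₁ = |v_p − v₁| = 8.777 km/s.
At r₂, v₂ = √(μ/r₂) = 12.363 km/s.
Transfer-orbit speed at r₂: v_a = √[μ(2/r₂ − 1/a_t)] = 6.8370 km/s.
Second burn Δv₂ = |v₂ − v_a| = 5.526 km/s.
Δv = Δv₁ + Δv₂ = 8.777 + 5.526 = 14.30 km/s.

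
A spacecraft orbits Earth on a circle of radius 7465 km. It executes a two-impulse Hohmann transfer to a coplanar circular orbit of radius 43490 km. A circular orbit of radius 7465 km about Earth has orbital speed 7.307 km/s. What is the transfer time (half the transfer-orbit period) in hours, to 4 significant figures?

From the circular-orbit relation v² = μ/r at r = 7465 km: μ = v²r = (7.307)² × 7465 = 3.98573×10^5 km³/s².
Semi-major axis of the transfer orbit: a_t = (7465 + 43490)/2 = 25477.5 km.
By Kepler's third law the transfer-orbit period is T = 2π√(a_t³/μ), so t = T/2 = 20236 s.
Converting: 20236 s ÷ 3600 s/hour = 5.621 hours.

t = 5.621 hours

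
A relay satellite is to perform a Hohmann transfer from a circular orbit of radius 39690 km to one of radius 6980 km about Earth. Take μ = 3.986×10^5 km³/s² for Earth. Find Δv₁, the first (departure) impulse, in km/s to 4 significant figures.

Δv₁ = 1.436 km/s

Transfer-ellipse semi-major axis a_t = (r₁ + r₂)/2 = (39690 + 6980)/2 = 23335 km.
Circular speed at r = 39690 km: v_c = √(μ/r) = 3.169 km/s.
Transfer-orbit speed at the same r (vis-viva, a = a_t): v_t = √[μ(2/r − 1/a_t)] = 1.733 km/s.
Δv₁ = |v_t − v_c| = |1.733 − 3.169| = 1.436 km/s.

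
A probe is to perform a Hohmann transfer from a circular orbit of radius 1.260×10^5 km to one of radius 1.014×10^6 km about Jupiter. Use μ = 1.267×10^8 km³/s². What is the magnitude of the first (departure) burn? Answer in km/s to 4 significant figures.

Δv₁ = 10.58 km/s

The Hohmann ellipse has a_t = (r₁ + r₂)/2 = 5.700×10^5 km.
On the circular orbit at r = 1.260×10^5 km, v_c = √(μ/r) = 31.71 km/s.
Vis-viva on the transfer ellipse at r = 1.260×10^5 km gives v_t = √[μ(2/r − 1/a_t)] = 42.29 km/s.
Δv₁ = |v_t − v_c| = |42.29 − 31.71| = 10.58 km/s.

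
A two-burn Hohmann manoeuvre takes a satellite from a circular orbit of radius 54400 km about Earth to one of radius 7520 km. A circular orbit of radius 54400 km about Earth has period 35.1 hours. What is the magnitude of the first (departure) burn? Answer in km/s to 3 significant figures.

Δv₁ = 1.37 km/s

From Kepler's third law T² = 4π²r³/μ at r = 54400 km, T = 35.1 hours = 35.1 × 3600 s = 1.2636×10^5 s: μ = 4π²r³/T² = 3.98050×10^5 km³/s².
Semi-major axis of the transfer orbit: a_t = (54400 + 7520)/2 = 30960 km.
On the circular orbit at r = 54400 km, v_c = √(μ/r) = 2.705 km/s.
Transfer-orbit speed at the same r (vis-viva, a = a_t): v_t = √[μ(2/r − 1/a_t)] = 1.333 km/s.
Δv₁ = |v_t − v_c| = |1.333 − 2.705| = 1.372 km/s.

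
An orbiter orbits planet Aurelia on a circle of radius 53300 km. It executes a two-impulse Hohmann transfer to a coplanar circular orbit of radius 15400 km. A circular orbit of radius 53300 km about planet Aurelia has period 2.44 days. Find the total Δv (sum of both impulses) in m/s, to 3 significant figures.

From Kepler's third law T² = 4π²r³/μ at r = 53300 km, T = 2.44 days = 2.44 × 86400 s = 2.10816×10^5 s: μ = 4π²r³/T² = 1.34504×10^5 km³/s².
Transfer-ellipse semi-major axis a_t = (r₁ + r₂)/2 = (53300 + 15400)/2 = 34350 km.
At r₁ the circular-orbit speed is v₁ = √(μ/r₁) = 1.5886 km/s.
On the transfer ellipse at r₁, vis-viva gives v_a = √[μ(2/r₁ − 1/a_t)] = 1.0637 km/s.
First burn Δv₁ = |v_a − v₁| = 0.5249 km/s.
At r₂, v₂ = √(μ/r₂) = 2.955 km/s.
Transfer-orbit speed at r₂: v_p = √[μ(2/r₂ − 1/a_t)] = 3.681 km/s.
Second burn Δv₂ = |v₂ − v_p| = 0.7260 km/s.
Δv = Δv₁ + Δv₂ = 0.5249 + 0.7260 = 1.251 km/s.

Δv = 1250 m/s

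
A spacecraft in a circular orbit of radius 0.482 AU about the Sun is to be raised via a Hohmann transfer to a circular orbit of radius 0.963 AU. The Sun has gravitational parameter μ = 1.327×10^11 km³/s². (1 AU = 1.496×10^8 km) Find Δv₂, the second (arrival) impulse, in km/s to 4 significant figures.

Δv₂ = 5.561 km/s

In km: r₁ = 0.482 × 1.496×10^8 = 7.21072×10^7 km; r₂ = 0.963 × 1.496×10^8 = 1.440648×10^8 km.
The Hohmann ellipse has a_t = (r₁ + r₂)/2 = 1.08086×10^8 km.
On the circular orbit at r = 1.440648×10^8 km, v_c = √(μ/r) = 30.350 km/s.
Vis-viva on the transfer ellipse at r = 1.440648×10^8 km gives v_t = √[μ(2/r − 1/a_t)] = 24.789 km/s.
Δv₂ = |v_t − v_c| = |24.789 − 30.350| = 5.561 km/s.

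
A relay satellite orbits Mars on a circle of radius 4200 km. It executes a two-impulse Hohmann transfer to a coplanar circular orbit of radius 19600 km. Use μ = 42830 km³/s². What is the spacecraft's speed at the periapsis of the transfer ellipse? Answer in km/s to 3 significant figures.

Semi-major axis of the transfer orbit: a_t = (4200 + 19600)/2 = 11900 km.
The periapsis of the transfer ellipse is at r = 4200 km.
Applying v² = μ(2/r − 1/a_t): v = 4.098 km/s.

v = 4.10 km/s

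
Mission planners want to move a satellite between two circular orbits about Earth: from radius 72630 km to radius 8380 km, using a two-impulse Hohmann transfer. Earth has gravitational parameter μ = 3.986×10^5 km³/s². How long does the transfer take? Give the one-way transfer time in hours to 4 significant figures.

The Hohmann ellipse has a_t = (r₁ + r₂)/2 = 40505 km.
By Kepler's third law the transfer-orbit period is T = 2π√(a_t³/μ), so t = T/2 = 40560 s.
Converting: 40560 s ÷ 3600 s/hour = 11.27 hours.

t = 11.27 hours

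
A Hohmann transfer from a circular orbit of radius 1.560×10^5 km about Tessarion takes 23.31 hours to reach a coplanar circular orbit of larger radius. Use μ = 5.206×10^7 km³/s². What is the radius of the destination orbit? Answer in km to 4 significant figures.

Transfer time t = 23.31 hours = 83916 s, and t = π√(a_t³/μ).
So a_t = (μ t²/π²)^(1/3) = (5.206×10^7 × (83916)² / π²)^(1/3) = 3.3366×10^5 km.
Since a_t = (r₁ + r₂)/2, r₂ = 2a_t − r₁ = 2×3.3366×10^5 − 1.560×10^5 = 5.1132×10^5 km.

r₂ = 5.113×10^5 km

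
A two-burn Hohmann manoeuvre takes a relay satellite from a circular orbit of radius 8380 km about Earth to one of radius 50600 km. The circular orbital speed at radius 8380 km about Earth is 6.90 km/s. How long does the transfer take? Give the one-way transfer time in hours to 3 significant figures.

t = 7.00 hours

From the circular-orbit relation v² = μ/r at r = 8380 km: μ = v²r = (6.90)² × 8380 = 3.98972×10^5 km³/s².
Semi-major axis of the transfer orbit: a_t = (8380 + 50600)/2 = 29490 km.
Transfer time t = π√(a_t³/μ) = π√((29490)³ / 3.98972×10^5) = 25190 s.
Converting: 25190 s ÷ 3600 s/hour = 7.00 hours.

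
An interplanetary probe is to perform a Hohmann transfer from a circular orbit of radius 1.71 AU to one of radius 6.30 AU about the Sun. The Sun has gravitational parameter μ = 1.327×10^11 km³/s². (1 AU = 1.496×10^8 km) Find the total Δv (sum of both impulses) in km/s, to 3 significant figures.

In km: r₁ = 1.71 × 1.496×10^8 = 2.55816×10^8 km; r₂ = 6.30 × 1.496×10^8 = 9.4248×10^8 km.
Semi-major axis of the transfer orbit: a_t = (2.55816×10^8 + 9.4248×10^8)/2 = 5.99148×10^8 km.
Circular speed at r₁: v₁ = √(μ/r₁) = √(1.327×10^11/2.55816×10^8) = 22.78 km/s.
On the transfer ellipse at r₁, vis-viva gives v_p = √[μ(2/r₁ − 1/a_t)] = 28.57 km/s.
First burn Δv₁ = |v_p − v₁| = 5.790 km/s.
At r₂, v₂ = √(μ/r₂) = 11.8659 km/s.
Transfer-orbit speed at r₂: v_a = √[μ(2/r₂ − 1/a_t)] = 7.75347 km/s.
Second burn Δv₂ = |v₂ − v_a| = 4.112 km/s.
Δv = Δv₁ + Δv₂ = 5.790 + 4.112 = 9.902 km/s.

Δv = 9.90 km/s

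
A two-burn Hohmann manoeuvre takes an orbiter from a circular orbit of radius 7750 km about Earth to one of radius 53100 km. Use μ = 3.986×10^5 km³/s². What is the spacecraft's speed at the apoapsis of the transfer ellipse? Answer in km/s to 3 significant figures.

Transfer-ellipse semi-major axis a_t = (r₁ + r₂)/2 = (7750 + 53100)/2 = 30425 km.
The apoapsis of the transfer ellipse is at r = 53100 km.
From the vis-viva equation, v = √[μ(2/r − 1/a_t)] = 1.383 km/s.

v = 1.38 km/s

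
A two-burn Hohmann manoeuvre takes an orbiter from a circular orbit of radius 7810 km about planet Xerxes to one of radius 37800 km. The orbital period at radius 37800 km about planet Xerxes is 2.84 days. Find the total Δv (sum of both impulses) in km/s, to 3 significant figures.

Δv = 1.01 km/s

From Kepler's third law T² = 4π²r³/μ at r = 37800 km, T = 2.84 days = 2.84 × 86400 s = 2.45376×10^5 s: μ = 4π²r³/T² = 35413.7 km³/s².
The Hohmann ellipse has a_t = (r₁ + r₂)/2 = 22805 km.
At r₁ the circular-orbit speed is v₁ = √(μ/r₁) = 2.1294 km/s.
On the transfer ellipse at r₁, v² = μ(2/r − 1/a) gives v_p = √[μ(2/r₁ − 1/a_t)] = 2.7415 km/s.
First burn Δv₁ = |v_p − v₁| = 0.6121 km/s.
At r₂, v₂ = √(μ/r₂) = 0.9679 km/s.
Transfer-orbit speed at r₂: v_a = √[μ(2/r₂ − 1/a_t)] = 0.5664 km/s.
Second burn Δv₂ = |v₂ − v_a| = 0.4015 km/s.
Total Δv = Δv₁ + Δv₂ = 1.014 km/s.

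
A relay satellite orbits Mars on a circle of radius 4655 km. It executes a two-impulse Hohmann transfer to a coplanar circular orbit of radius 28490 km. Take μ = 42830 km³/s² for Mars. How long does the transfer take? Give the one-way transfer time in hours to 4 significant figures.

t = 8.996 hours

The Hohmann ellipse has a_t = (r₁ + r₂)/2 = 16572.5 km.
By Kepler's third law the transfer-orbit period is T = 2π√(a_t³/μ), so t = T/2 = 32386 s.
Converting: 32386 s ÷ 3600 s/hour = 8.996 hours.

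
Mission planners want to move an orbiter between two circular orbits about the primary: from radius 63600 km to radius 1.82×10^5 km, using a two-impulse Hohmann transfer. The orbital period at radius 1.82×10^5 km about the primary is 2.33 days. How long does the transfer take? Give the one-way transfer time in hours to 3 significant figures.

t = 15.5 hours

From Kepler's third law T² = 4π²r³/μ at r = 1.82×10^5 km, T = 2.33 days = 2.33 × 86400 s = 2.01312×10^5 s: μ = 4π²r³/T² = 5.87266×10^6 km³/s².
The Hohmann ellipse has a_t = (r₁ + r₂)/2 = 1.228×10^5 km.
By Kepler's third law the transfer-orbit period is T = 2π√(a_t³/μ), so t = T/2 = 55790 s.
Converting: 55790 s ÷ 3600 s/hour = 15.5 hours.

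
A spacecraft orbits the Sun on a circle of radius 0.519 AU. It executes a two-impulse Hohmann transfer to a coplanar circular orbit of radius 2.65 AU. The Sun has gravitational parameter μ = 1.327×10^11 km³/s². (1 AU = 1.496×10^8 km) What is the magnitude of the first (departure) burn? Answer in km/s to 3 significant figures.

In km: r₁ = 0.519 × 1.496×10^8 = 7.76424×10^7 km; r₂ = 2.65 × 1.496×10^8 = 3.9644×10^8 km.
Semi-major axis of the transfer orbit: a_t = (7.76424×10^7 + 3.9644×10^8)/2 = 2.370412×10^8 km.
On the circular orbit at r = 7.76424×10^7 km, v_c = √(μ/r) = 41.34 km/s.
Transfer-orbit speed at the same r (vis-viva, a = a_t): v_t = √[μ(2/r − 1/a_t)] = 53.46 km/s.
Δv₁ = |v_t − v_c| = |53.46 − 41.34| = 12.12 km/s.

Δv₁ = 12.1 km/s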